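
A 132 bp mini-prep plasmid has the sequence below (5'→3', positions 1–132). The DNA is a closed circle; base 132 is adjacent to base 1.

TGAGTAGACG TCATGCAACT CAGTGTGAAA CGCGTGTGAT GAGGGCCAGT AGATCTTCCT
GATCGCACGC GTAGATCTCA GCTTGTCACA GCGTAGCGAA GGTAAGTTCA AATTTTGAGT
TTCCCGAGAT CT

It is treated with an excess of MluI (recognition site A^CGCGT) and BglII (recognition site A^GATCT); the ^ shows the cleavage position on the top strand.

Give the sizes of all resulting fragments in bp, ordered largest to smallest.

54, 35, 21, 16, 6 bp

MluI sites (ACGCGT) start at positions 30, 67.
MluI cuts after the first base of each site, so after positions 30, 67.
BglII sites (AGATCT) start at positions 51, 73, 127.
BglII cuts after the first base of each site, so after positions 51, 73, 127.
Combined cut positions: 30, 51, 67, 73, 127.
Circular molecule, 5 cuts → 5 fragments:
  31–51 → 21 bp
  52–67 → 16 bp
  68–73 → 6 bp
  74–127 → 54 bp
  128–132 then 1–30 → 5 + 30 = 35 bp
Sorted largest to smallest: 54, 35, 21, 16, 6 bp.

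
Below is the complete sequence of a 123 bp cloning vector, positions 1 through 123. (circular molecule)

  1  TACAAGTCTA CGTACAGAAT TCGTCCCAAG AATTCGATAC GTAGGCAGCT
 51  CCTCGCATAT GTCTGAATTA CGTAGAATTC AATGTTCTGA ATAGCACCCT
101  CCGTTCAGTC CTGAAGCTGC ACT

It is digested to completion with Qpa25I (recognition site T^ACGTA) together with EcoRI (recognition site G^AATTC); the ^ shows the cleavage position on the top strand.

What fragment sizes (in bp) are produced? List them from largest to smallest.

Qpa25I sites (TACGTA) start at positions 9, 38, 69.
Qpa25I cuts after the first base of each site, so after positions 9, 38, 69.
EcoRI sites (GAATTC) start at positions 17, 30, 75.
EcoRI cuts after the first base of each site, so after positions 17, 30, 75.
Combined cut positions: 9, 17, 30, 38, 69, 75.
Circular molecule, 6 cuts → 6 fragments:
  10–17 → 8 bp
  18–30 → 13 bp
  31–38 → 8 bp
  39–69 → 31 bp
  70–75 → 6 bp
  76–123 then 1–9 → 48 + 9 = 57 bp
Sorted largest to smallest: 57, 31, 13, 8, 8, 6 bp.

57, 31, 13, 8, 8, 6 bp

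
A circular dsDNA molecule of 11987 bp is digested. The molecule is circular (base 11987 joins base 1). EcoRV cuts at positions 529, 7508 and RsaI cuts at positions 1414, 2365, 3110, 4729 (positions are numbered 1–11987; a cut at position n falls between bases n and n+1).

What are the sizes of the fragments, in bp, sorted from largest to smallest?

Combined cut positions (sorted): 529, 1414, 2365, 3110, 4729, 7508.
Circular molecule, 6 cuts → 6 fragments:
  1414 − 529 = 885 bp
  2365 − 1414 = 951 bp
  3110 − 2365 = 745 bp
  4729 − 3110 = 1619 bp
  7508 − 4729 = 2779 bp
  wrap: 11987 − 7508 + 529 = 5008 bp
Sorted largest to smallest: 5008, 2779, 1619, 951, 885, 745 bp.

5008, 2779, 1619, 951, 885, 745 bp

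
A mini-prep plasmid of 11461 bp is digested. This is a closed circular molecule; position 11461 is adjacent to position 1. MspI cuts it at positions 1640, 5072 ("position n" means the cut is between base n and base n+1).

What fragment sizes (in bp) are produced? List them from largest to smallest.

8029, 3432 bp

Circular molecule, 2 cuts → 2 fragments:
  5072 − 1640 = 3432 bp
  wrap: 11461 − 5072 + 1640 = 8029 bp
Sorted largest to smallest: 8029, 3432 bp.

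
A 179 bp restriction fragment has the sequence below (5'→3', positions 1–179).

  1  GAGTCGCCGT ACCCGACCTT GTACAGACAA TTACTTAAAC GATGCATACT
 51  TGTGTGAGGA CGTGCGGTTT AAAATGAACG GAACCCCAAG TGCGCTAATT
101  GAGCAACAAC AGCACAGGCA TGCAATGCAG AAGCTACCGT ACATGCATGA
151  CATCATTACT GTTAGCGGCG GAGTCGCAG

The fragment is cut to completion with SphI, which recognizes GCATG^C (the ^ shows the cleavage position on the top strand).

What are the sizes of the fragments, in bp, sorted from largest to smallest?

122, 57 bp

The SphI site (GCATGC) starts at position 118.
SphI cuts after base 5 of each site (before the last base), so after position 122.
Linear molecule, 1 cut → 2 fragments:
  1–122 → 122 bp
  123–179 → 57 bp
Sorted largest to smallest: 122, 57 bp.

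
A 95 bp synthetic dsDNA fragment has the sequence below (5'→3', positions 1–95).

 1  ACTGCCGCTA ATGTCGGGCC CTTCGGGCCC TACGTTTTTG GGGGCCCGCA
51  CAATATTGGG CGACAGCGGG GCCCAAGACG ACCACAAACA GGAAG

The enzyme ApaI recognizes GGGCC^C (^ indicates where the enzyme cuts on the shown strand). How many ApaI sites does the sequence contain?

4

GGGCCC occurs starting at positions 16, 25, 42, 69.
ApaI cuts at 4 sites.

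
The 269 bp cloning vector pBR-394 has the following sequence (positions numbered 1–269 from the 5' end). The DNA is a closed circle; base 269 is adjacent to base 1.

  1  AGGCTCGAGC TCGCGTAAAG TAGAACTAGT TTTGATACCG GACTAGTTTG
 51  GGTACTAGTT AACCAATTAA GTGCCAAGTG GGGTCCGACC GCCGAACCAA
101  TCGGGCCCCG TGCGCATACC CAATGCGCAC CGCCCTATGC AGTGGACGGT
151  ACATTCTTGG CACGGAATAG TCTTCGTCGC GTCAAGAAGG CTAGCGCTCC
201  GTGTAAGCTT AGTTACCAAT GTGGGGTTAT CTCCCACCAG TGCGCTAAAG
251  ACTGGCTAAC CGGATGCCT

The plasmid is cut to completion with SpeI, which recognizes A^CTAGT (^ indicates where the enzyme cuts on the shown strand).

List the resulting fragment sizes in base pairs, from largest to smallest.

SpeI sites (ACTAGT) start at positions 25, 42, 54.
SpeI cuts after the first base of each site, so after positions 25, 42, 54.
Circular molecule, 3 cuts → 3 fragments:
  26–42 → 17 bp
  43–54 → 12 bp
  55–269 then 1–25 → 215 + 25 = 240 bp
Sorted largest to smallest: 240, 17, 12 bp.

240, 17, 12 bp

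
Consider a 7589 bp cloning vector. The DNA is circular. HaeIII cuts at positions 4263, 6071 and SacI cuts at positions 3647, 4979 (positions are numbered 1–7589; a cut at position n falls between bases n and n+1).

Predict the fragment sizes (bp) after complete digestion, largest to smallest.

Combined cut positions (sorted): 3647, 4263, 4979, 6071.
Circular molecule, 4 cuts → 4 fragments:
  4263 − 3647 = 616 bp
  4979 − 4263 = 716 bp
  6071 − 4979 = 1092 bp
  wrap: 7589 − 6071 + 3647 = 5165 bp
Sorted largest to smallest: 5165, 1092, 716, 616 bp.

5165, 1092, 716, 616 bp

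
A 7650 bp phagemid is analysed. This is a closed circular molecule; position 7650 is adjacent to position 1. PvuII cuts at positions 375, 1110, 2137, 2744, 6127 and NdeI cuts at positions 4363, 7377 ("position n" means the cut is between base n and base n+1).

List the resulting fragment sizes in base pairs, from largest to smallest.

Combined cut positions (sorted): 375, 1110, 2137, 2744, 4363, 6127, 7377.
Circular molecule, 7 cuts → 7 fragments:
  1110 − 375 = 735 bp
  2137 − 1110 = 1027 bp
  2744 − 2137 = 607 bp
  4363 − 2744 = 1619 bp
  6127 − 4363 = 1764 bp
  7377 − 6127 = 1250 bp
  wrap: 7650 − 7377 + 375 = 648 bp
Sorted largest to smallest: 1764, 1619, 1250, 1027, 735, 648, 607 bp.

1764, 1619, 1250, 1027, 735, 648, 607 bp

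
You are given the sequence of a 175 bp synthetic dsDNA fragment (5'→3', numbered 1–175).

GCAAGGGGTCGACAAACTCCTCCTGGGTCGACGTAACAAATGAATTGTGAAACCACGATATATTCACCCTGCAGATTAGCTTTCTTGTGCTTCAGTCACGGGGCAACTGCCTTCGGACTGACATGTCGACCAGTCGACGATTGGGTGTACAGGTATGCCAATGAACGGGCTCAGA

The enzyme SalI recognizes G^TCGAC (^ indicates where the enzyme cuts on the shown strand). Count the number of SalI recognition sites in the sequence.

4

GTCGAC occurs starting at positions 8, 27, 125, 133.
SalI cuts at 4 sites.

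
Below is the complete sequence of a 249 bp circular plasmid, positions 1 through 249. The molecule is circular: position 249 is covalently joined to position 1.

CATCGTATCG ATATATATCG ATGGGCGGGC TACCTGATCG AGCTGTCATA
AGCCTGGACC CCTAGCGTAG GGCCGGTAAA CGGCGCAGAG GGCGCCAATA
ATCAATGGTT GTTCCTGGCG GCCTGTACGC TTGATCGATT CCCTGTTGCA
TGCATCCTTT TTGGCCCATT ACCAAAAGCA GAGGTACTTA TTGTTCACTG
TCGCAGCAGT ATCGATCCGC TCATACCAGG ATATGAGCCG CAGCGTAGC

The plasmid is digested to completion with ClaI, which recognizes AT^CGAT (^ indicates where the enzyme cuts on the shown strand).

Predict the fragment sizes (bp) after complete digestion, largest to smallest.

ClaI sites (ATCGAT) start at positions 7, 17, 134, 211.
ClaI cuts after base 2 of each site, so after positions 8, 18, 135, 212.
Circular molecule, 4 cuts → 4 fragments:
  9–18 → 10 bp
  19–135 → 117 bp
  136–212 → 77 bp
  213–249 then 1–8 → 37 + 8 = 45 bp
Sorted largest to smallest: 117, 77, 45, 10 bp.

117, 77, 45, 10 bp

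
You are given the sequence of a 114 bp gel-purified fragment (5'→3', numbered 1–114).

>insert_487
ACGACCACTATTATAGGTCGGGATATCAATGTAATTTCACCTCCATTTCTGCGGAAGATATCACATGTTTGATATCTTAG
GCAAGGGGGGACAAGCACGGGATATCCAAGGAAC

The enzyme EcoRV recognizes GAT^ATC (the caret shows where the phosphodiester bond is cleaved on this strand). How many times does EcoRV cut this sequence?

4

GATATC occurs starting at positions 22, 57, 71, 101.
EcoRV cuts at 4 sites.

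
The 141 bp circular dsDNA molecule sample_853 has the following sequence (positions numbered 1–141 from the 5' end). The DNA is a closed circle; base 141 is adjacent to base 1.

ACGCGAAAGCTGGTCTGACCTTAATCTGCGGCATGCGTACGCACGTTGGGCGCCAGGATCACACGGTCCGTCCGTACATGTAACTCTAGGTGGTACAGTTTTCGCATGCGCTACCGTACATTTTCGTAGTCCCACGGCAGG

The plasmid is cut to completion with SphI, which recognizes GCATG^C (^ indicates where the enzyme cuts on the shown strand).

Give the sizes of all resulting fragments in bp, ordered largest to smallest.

SphI sites (GCATGC) start at positions 31, 104.
SphI cuts after base 5 of each site (before the last base), so after positions 35, 108.
Circular molecule, 2 cuts → 2 fragments:
  36–108 → 73 bp
  109–141 then 1–35 → 33 + 35 = 68 bp
Sorted largest to smallest: 73, 68 bp.

73, 68 bp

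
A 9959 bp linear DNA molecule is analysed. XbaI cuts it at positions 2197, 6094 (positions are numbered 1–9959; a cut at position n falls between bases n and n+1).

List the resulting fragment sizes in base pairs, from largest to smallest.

3897, 3865, 2197 bp

Linear molecule, 2 cuts → 3 fragments:
  2197 − 0 = 2197 bp
  6094 − 2197 = 3897 bp
  9959 − 6094 = 3865 bp
Sorted largest to smallest: 3897, 3865, 2197 bp.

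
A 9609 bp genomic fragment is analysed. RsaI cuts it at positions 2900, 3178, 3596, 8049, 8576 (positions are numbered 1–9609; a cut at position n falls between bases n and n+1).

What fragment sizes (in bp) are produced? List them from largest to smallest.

4453, 2900, 1033, 527, 418, 278 bp

Linear molecule, 5 cuts → 6 fragments:
  2900 − 0 = 2900 bp
  3178 − 2900 = 278 bp
  3596 − 3178 = 418 bp
  8049 − 3596 = 4453 bp
  8576 − 8049 = 527 bp
  9609 − 8576 = 1033 bp
Sorted largest to smallest: 4453, 2900, 1033, 527, 418, 278 bp.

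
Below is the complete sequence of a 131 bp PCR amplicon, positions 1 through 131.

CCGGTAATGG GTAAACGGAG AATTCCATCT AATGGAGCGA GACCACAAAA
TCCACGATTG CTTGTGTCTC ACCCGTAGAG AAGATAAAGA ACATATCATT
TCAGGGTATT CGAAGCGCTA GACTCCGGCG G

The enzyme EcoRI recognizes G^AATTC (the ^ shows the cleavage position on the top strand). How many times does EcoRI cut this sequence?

1

GAATTC occurs starting at position 20.
EcoRI cuts at 1 site.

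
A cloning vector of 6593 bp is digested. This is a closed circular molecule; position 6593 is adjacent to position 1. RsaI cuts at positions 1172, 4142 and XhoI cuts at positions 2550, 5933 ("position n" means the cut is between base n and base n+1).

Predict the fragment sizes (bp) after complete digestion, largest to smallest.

Combined cut positions (sorted): 1172, 2550, 4142, 5933.
Circular molecule, 4 cuts → 4 fragments:
  2550 − 1172 = 1378 bp
  4142 − 2550 = 1592 bp
  5933 − 4142 = 1791 bp
  wrap: 6593 − 5933 + 1172 = 1832 bp
Sorted largest to smallest: 1832, 1791, 1592, 1378 bp.

1832, 1791, 1592, 1378 bp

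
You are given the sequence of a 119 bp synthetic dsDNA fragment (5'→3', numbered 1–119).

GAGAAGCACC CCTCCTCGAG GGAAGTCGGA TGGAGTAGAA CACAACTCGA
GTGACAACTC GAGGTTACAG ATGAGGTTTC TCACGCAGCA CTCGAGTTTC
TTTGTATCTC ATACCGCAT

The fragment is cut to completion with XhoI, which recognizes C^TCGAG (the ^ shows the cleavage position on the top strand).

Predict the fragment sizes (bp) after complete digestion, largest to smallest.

XhoI sites (CTCGAG) start at positions 15, 46, 58, 91.
XhoI cuts after the first base of each site, so after positions 15, 46, 58, 91.
Linear molecule, 4 cuts → 5 fragments:
  1–15 → 15 bp
  16–46 → 31 bp
  47–58 → 12 bp
  59–91 → 33 bp
  92–119 → 28 bp
Sorted largest to smallest: 33, 31, 28, 15, 12 bp.

33, 31, 28, 15, 12 bp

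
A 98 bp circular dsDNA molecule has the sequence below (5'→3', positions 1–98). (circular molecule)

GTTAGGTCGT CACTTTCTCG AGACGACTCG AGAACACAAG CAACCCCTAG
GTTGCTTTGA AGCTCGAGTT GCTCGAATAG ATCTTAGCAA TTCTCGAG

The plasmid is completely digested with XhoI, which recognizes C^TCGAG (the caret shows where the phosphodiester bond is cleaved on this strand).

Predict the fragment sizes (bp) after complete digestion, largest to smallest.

36, 30, 22, 10 bp

XhoI sites (CTCGAG) start at positions 17, 27, 63, 93.
XhoI cuts after the first base of each site, so after positions 17, 27, 63, 93.
Circular molecule, 4 cuts → 4 fragments:
  18–27 → 10 bp
  28–63 → 36 bp
  64–93 → 30 bp
  94–98 then 1–17 → 5 + 17 = 22 bp
Sorted largest to smallest: 36, 30, 22, 10 bp.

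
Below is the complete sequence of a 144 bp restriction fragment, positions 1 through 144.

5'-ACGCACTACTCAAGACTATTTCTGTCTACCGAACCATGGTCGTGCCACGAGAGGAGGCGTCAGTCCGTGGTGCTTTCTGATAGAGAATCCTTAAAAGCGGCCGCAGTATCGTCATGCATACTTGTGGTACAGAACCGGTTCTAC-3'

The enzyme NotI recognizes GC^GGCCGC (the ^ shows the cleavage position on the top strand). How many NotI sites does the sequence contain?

GCGGCCGC occurs starting at position 97.
NotI cuts at 1 site.

1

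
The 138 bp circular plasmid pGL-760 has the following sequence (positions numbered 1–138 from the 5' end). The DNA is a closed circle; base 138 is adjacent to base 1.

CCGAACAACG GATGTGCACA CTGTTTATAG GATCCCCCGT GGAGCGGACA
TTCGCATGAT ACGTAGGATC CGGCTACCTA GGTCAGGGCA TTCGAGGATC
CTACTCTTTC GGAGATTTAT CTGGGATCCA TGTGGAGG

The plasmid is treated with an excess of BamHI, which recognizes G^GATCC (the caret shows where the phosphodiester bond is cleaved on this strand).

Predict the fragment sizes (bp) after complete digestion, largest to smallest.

44, 36, 30, 28 bp

BamHI sites (GGATCC) start at positions 30, 66, 96, 124.
BamHI cuts after the first base of each site, so after positions 30, 66, 96, 124.
Circular molecule, 4 cuts → 4 fragments:
  31–66 → 36 bp
  67–96 → 30 bp
  97–124 → 28 bp
  125–138 then 1–30 → 14 + 30 = 44 bp
Sorted largest to smallest: 44, 36, 30, 28 bp.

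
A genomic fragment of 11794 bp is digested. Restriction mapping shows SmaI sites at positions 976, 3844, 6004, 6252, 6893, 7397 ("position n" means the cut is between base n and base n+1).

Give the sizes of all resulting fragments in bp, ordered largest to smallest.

Linear molecule, 6 cuts → 7 fragments:
  976 − 0 = 976 bp
  3844 − 976 = 2868 bp
  6004 − 3844 = 2160 bp
  6252 − 6004 = 248 bp
  6893 − 6252 = 641 bp
  7397 − 6893 = 504 bp
  11794 − 7397 = 4397 bp
Sorted largest to smallest: 4397, 2868, 2160, 976, 641, 504, 248 bp.

4397, 2868, 2160, 976, 641, 504, 248 bp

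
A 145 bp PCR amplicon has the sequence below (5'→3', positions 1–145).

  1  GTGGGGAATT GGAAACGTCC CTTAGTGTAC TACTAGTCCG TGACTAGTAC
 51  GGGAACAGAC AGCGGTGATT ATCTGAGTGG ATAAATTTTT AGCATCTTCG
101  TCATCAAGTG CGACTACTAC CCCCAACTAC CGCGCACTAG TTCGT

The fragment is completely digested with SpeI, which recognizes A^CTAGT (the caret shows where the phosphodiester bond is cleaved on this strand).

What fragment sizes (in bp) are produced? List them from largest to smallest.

93, 32, 11, 9 bp

SpeI sites (ACTAGT) start at positions 32, 43, 136.
SpeI cuts after the first base of each site, so after positions 32, 43, 136.
Linear molecule, 3 cuts → 4 fragments:
  1–32 → 32 bp
  33–43 → 11 bp
  44–136 → 93 bp
  137–145 → 9 bp
Sorted largest to smallest: 93, 32, 11, 9 bp.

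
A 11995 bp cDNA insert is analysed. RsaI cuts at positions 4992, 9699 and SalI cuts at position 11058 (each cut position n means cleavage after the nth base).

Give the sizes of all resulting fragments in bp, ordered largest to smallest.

Combined cut positions (sorted): 4992, 9699, 11058.
Linear molecule, 3 cuts → 4 fragments:
  4992 − 0 = 4992 bp
  9699 − 4992 = 4707 bp
  11058 − 9699 = 1359 bp
  11995 − 11058 = 937 bp
Sorted largest to smallest: 4992, 4707, 1359, 937 bp.

4992, 4707, 1359, 937 bp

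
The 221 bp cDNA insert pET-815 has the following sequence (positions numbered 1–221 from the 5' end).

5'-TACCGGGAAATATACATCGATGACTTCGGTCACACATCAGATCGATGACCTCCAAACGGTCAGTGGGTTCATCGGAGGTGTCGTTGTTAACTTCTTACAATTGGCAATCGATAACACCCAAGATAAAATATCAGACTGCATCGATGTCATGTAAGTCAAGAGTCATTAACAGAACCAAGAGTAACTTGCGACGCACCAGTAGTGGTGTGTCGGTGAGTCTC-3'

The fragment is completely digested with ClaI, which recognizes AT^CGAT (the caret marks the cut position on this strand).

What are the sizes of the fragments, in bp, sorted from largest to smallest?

ClaI sites (ATCGAT) start at positions 16, 41, 107, 140.
ClaI cuts after base 2 of each site, so after positions 17, 42, 108, 141.
Linear molecule, 4 cuts → 5 fragments:
  1–17 → 17 bp
  18–42 → 25 bp
  43–108 → 66 bp
  109–141 → 33 bp
  142–221 → 80 bp
Sorted largest to smallest: 80, 66, 33, 25, 17 bp.

80, 66, 33, 25, 17 bp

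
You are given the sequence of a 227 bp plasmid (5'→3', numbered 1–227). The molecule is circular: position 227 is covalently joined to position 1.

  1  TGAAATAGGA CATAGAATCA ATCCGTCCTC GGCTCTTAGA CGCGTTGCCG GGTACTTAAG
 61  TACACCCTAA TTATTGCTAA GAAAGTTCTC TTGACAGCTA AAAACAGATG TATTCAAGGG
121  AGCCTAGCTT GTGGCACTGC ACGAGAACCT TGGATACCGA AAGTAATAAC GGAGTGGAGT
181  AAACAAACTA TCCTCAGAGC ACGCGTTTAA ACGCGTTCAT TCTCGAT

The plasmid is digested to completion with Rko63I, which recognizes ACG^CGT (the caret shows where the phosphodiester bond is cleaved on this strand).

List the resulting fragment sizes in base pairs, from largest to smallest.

161, 56, 10 bp

Rko63I sites (ACGCGT) start at positions 40, 201, 211.
Rko63I cuts after base 3 of each site, so after positions 42, 203, 213.
Circular molecule, 3 cuts → 3 fragments:
  43–203 → 161 bp
  204–213 → 10 bp
  214–227 then 1–42 → 14 + 42 = 56 bp
Sorted largest to smallest: 161, 56, 10 bp.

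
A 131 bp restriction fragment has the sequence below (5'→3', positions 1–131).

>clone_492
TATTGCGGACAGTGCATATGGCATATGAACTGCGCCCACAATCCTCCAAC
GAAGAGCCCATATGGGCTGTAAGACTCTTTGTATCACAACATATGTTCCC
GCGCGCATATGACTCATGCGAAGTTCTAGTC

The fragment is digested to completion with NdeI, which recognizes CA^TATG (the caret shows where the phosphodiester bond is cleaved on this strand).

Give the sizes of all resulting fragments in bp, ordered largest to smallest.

37, 31, 24, 16, 16, 7 bp

NdeI sites (CATATG) start at positions 15, 22, 59, 90, 106.
NdeI cuts after base 2 of each site, so after positions 16, 23, 60, 91, 107.
Linear molecule, 5 cuts → 6 fragments:
  1–16 → 16 bp
  17–23 → 7 bp
  24–60 → 37 bp
  61–91 → 31 bp
  92–107 → 16 bp
  108–131 → 24 bp
Sorted largest to smallest: 37, 31, 24, 16, 16, 7 bp.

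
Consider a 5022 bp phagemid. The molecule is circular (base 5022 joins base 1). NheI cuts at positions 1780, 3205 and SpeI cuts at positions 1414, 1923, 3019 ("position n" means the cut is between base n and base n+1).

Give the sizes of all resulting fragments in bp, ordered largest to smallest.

Combined cut positions (sorted): 1414, 1780, 1923, 3019, 3205.
Circular molecule, 5 cuts → 5 fragments:
  1780 − 1414 = 366 bp
  1923 − 1780 = 143 bp
  3019 − 1923 = 1096 bp
  3205 − 3019 = 186 bp
  wrap: 5022 − 3205 + 1414 = 3231 bp
Sorted largest to smallest: 3231, 1096, 366, 186, 143 bp.

3231, 1096, 366, 186, 143 bp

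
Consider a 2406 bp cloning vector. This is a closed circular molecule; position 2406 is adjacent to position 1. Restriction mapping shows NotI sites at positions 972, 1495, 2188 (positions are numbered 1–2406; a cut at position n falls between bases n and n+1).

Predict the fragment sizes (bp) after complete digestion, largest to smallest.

Circular molecule, 3 cuts → 3 fragments:
  1495 − 972 = 523 bp
  2188 − 1495 = 693 bp
  wrap: 2406 − 2188 + 972 = 1190 bp
Sorted largest to smallest: 1190, 693, 523 bp.

1190, 693, 523 bp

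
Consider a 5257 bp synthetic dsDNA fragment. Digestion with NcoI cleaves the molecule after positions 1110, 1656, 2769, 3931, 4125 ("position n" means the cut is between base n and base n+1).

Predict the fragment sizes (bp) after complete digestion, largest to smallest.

Linear molecule, 5 cuts → 6 fragments:
  1110 − 0 = 1110 bp
  1656 − 1110 = 546 bp
  2769 − 1656 = 1113 bp
  3931 − 2769 = 1162 bp
  4125 − 3931 = 194 bp
  5257 − 4125 = 1132 bp
Sorted largest to smallest: 1162, 1132, 1113, 1110, 546, 194 bp.

1162, 1132, 1113, 1110, 546, 194 bp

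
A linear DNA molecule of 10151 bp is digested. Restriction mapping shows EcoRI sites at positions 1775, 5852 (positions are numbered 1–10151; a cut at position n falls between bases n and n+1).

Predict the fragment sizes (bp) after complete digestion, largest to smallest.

4299, 4077, 1775 bp

Linear molecule, 2 cuts → 3 fragments:
  1775 − 0 = 1775 bp
  5852 − 1775 = 4077 bp
  10151 − 5852 = 4299 bp
Sorted largest to smallest: 4299, 4077, 1775 bp.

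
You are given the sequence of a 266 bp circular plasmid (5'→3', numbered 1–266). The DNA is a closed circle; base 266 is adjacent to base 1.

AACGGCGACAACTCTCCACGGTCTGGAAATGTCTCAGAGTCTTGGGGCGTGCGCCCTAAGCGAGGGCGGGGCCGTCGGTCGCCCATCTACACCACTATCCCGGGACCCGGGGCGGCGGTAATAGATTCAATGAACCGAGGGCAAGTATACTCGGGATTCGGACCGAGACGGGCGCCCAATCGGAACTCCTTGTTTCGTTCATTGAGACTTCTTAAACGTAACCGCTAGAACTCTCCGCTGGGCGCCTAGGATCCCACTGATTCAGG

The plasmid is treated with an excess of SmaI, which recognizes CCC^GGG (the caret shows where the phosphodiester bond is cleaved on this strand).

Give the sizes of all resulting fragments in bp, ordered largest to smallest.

SmaI sites (CCCGGG) start at positions 99, 106.
SmaI cuts after base 3 of each site, so after positions 101, 108.
Circular molecule, 2 cuts → 2 fragments:
  102–108 → 7 bp
  109–266 then 1–101 → 158 + 101 = 259 bp
Sorted largest to smallest: 259, 7 bp.

259, 7 bp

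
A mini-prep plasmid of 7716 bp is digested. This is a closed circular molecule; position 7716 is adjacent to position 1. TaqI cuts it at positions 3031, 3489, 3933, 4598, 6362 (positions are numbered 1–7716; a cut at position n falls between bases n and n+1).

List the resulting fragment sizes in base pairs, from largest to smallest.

4385, 1764, 665, 458, 444 bp

Circular molecule, 5 cuts → 5 fragments:
  3489 − 3031 = 458 bp
  3933 − 3489 = 444 bp
  4598 − 3933 = 665 bp
  6362 − 4598 = 1764 bp
  wrap: 7716 − 6362 + 3031 = 4385 bp
Sorted largest to smallest: 4385, 1764, 665, 458, 444 bp.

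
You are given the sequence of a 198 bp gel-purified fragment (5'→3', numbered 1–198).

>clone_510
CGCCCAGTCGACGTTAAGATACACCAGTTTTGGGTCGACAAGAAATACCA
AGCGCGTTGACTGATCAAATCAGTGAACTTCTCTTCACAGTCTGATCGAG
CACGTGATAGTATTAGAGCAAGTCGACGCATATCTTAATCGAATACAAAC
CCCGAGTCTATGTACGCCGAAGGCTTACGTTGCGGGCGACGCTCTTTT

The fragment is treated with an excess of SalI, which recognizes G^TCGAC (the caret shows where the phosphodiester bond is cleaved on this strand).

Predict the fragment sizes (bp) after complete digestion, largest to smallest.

SalI sites (GTCGAC) start at positions 7, 34, 122.
SalI cuts after the first base of each site, so after positions 7, 34, 122.
Linear molecule, 3 cuts → 4 fragments:
  1–7 → 7 bp
  8–34 → 27 bp
  35–122 → 88 bp
  123–198 → 76 bp
Sorted largest to smallest: 88, 76, 27, 7 bp.

88, 76, 27, 7 bp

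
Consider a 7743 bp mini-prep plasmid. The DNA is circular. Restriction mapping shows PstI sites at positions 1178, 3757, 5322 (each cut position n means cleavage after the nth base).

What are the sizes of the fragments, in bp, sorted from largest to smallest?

Circular molecule, 3 cuts → 3 fragments:
  3757 − 1178 = 2579 bp
  5322 − 3757 = 1565 bp
  wrap: 7743 − 5322 + 1178 = 3599 bp
Sorted largest to smallest: 3599, 2579, 1565 bp.

3599, 2579, 1565 bp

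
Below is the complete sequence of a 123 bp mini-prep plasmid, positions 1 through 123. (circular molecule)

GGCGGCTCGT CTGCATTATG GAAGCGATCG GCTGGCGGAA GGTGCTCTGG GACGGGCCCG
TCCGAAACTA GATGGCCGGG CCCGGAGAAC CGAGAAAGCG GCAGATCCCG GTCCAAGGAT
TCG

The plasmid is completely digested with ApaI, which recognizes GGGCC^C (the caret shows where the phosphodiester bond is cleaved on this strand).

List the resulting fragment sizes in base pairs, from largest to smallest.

99, 24 bp

ApaI sites (GGGCCC) start at positions 54, 78.
ApaI cuts after base 5 of each site (before the last base), so after positions 58, 82.
Circular molecule, 2 cuts → 2 fragments:
  59–82 → 24 bp
  83–123 then 1–58 → 41 + 58 = 99 bp
Sorted largest to smallest: 99, 24 bp.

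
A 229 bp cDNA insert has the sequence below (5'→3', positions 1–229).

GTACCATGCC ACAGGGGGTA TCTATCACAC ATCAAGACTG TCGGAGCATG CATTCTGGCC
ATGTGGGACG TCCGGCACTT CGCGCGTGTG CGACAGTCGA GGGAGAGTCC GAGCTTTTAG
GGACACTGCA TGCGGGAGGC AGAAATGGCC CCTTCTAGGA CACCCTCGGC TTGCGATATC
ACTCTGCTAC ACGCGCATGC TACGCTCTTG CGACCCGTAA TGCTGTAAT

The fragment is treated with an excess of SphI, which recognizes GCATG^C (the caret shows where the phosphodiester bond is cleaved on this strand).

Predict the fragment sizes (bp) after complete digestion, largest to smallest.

SphI sites (GCATGC) start at positions 46, 128, 195.
SphI cuts after base 5 of each site (before the last base), so after positions 50, 132, 199.
Linear molecule, 3 cuts → 4 fragments:
  1–50 → 50 bp
  51–132 → 82 bp
  133–199 → 67 bp
  200–229 → 30 bp
Sorted largest to smallest: 82, 67, 50, 30 bp.

82, 67, 50, 30 bp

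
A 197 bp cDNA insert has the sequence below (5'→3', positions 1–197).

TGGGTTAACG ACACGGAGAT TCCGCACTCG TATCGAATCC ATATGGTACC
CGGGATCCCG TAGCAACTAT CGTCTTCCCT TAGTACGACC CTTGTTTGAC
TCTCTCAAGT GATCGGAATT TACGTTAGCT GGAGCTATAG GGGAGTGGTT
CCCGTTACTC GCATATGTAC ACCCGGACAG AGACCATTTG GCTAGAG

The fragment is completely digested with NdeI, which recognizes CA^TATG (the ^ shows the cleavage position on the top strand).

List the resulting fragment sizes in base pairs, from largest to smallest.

122, 41, 34 bp

NdeI sites (CATATG) start at positions 40, 162.
NdeI cuts after base 2 of each site, so after positions 41, 163.
Linear molecule, 2 cuts → 3 fragments:
  1–41 → 41 bp
  42–163 → 122 bp
  164–197 → 34 bp
Sorted largest to smallest: 122, 41, 34 bp.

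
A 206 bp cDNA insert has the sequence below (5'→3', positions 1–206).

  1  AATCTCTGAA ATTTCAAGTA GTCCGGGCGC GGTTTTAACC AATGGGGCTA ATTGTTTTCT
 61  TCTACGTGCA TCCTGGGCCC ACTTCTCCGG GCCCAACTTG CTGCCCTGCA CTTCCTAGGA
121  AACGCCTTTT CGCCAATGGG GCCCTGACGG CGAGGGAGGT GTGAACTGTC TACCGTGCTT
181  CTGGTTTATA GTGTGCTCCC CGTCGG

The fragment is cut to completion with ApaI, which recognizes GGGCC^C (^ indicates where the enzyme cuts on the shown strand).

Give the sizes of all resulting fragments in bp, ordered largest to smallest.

79, 63, 50, 14 bp

ApaI sites (GGGCCC) start at positions 75, 89, 139.
ApaI cuts after base 5 of each site (before the last base), so after positions 79, 93, 143.
Linear molecule, 3 cuts → 4 fragments:
  1–79 → 79 bp
  80–93 → 14 bp
  94–143 → 50 bp
  144–206 → 63 bp
Sorted largest to smallest: 79, 63, 50, 14 bp.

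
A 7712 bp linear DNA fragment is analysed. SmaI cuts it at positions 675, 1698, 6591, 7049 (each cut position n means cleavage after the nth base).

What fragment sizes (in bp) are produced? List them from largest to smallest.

4893, 1023, 675, 663, 458 bp

Linear molecule, 4 cuts → 5 fragments:
  675 − 0 = 675 bp
  1698 − 675 = 1023 bp
  6591 − 1698 = 4893 bp
  7049 − 6591 = 458 bp
  7712 − 7049 = 663 bp
Sorted largest to smallest: 4893, 1023, 675, 663, 458 bp.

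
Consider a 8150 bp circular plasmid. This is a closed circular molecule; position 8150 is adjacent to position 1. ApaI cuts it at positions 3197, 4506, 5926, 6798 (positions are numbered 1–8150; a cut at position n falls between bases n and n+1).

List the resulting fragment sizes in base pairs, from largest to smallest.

Circular molecule, 4 cuts → 4 fragments:
  4506 − 3197 = 1309 bp
  5926 − 4506 = 1420 bp
  6798 − 5926 = 872 bp
  wrap: 8150 − 6798 + 3197 = 4549 bp
Sorted largest to smallest: 4549, 1420, 1309, 872 bp.

4549, 1420, 1309, 872 bp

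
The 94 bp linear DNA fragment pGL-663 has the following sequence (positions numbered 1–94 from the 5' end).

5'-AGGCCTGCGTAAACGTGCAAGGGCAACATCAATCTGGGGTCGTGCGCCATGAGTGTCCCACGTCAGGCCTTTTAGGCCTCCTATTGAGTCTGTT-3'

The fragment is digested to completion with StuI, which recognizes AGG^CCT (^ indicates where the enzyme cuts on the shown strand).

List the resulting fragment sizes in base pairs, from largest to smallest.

StuI sites (AGGCCT) start at positions 1, 65, 74.
StuI cuts after base 3 of each site, so after positions 3, 67, 76.
Linear molecule, 3 cuts → 4 fragments:
  1–3 → 3 bp
  4–67 → 64 bp
  68–76 → 9 bp
  77–94 → 18 bp
Sorted largest to smallest: 64, 18, 9, 3 bp.

64, 18, 9, 3 bp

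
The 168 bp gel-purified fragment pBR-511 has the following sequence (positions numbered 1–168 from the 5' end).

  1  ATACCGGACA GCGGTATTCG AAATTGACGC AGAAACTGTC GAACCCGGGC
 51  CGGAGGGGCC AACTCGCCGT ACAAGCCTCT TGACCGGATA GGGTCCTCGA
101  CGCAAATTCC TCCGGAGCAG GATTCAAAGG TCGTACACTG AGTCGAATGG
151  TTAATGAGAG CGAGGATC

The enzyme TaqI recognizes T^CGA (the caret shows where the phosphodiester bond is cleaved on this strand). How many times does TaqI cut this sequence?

TCGA occurs starting at positions 18, 39, 97, 143.
TaqI cuts at 4 sites.

4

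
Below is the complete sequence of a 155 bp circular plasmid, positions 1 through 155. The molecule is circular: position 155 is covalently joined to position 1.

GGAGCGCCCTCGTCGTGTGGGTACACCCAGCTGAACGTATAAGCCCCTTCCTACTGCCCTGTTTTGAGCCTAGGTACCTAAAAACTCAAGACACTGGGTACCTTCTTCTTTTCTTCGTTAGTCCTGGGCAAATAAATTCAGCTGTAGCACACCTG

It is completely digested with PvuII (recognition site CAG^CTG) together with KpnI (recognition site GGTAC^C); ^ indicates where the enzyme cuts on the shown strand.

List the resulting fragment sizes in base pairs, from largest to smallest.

PvuII sites (CAGCTG) start at positions 28, 139.
PvuII cuts after base 3 of each site, so after positions 30, 141.
KpnI sites (GGTACC) start at positions 73, 97.
KpnI cuts after base 5 of each site (before the last base), so after positions 77, 101.
Combined cut positions: 30, 77, 101, 141.
Circular molecule, 4 cuts → 4 fragments:
  31–77 → 47 bp
  78–101 → 24 bp
  102–141 → 40 bp
  142–155 then 1–30 → 14 + 30 = 44 bp
Sorted largest to smallest: 47, 44, 40, 24 bp.

47, 44, 40, 24 bp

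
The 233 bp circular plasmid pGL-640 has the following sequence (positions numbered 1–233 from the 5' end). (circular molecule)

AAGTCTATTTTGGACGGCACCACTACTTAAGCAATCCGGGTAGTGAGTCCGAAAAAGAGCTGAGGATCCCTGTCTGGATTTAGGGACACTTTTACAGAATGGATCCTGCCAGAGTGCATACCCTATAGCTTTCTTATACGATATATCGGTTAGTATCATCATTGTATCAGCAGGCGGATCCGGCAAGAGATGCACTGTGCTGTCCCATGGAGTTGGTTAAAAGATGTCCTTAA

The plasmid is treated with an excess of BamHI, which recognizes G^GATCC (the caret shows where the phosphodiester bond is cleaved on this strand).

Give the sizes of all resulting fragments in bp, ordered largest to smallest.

BamHI sites (GGATCC) start at positions 64, 101, 176.
BamHI cuts after the first base of each site, so after positions 64, 101, 176.
Circular molecule, 3 cuts → 3 fragments:
  65–101 → 37 bp
  102–176 → 75 bp
  177–233 then 1–64 → 57 + 64 = 121 bp
Sorted largest to smallest: 121, 75, 37 bp.

121, 75, 37 bp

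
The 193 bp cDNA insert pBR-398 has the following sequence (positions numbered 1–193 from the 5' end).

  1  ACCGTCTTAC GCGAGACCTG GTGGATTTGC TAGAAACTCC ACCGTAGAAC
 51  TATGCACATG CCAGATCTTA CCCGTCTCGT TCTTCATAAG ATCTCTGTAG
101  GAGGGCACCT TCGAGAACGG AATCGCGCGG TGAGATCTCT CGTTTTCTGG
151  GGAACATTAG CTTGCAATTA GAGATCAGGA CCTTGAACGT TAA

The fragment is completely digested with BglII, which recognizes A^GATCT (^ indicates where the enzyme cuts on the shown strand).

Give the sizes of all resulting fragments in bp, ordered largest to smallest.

63, 60, 44, 26 bp

BglII sites (AGATCT) start at positions 63, 89, 133.
BglII cuts after the first base of each site, so after positions 63, 89, 133.
Linear molecule, 3 cuts → 4 fragments:
  1–63 → 63 bp
  64–89 → 26 bp
  90–133 → 44 bp
  134–193 → 60 bp
Sorted largest to smallest: 63, 60, 44, 26 bp.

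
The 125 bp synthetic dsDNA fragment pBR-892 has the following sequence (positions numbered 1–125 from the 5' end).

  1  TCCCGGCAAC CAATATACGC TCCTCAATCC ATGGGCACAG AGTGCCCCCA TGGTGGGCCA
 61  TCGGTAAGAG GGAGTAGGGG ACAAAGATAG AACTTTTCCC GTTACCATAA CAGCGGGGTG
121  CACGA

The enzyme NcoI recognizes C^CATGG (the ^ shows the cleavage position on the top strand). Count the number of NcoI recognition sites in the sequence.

CCATGG occurs starting at positions 29, 48.
NcoI cuts at 2 sites.

2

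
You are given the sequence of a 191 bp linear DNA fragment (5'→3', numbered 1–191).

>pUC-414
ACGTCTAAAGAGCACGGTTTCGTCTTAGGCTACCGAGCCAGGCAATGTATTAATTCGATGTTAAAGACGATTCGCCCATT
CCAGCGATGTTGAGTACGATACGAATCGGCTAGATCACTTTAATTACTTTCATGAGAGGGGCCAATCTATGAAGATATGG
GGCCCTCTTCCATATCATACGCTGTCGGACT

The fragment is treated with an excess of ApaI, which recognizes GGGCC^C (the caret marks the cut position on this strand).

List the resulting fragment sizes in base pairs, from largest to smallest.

164, 27 bp

The ApaI site (GGGCCC) starts at position 160.
ApaI cuts after base 5 of each site (before the last base), so after position 164.
Linear molecule, 1 cut → 2 fragments:
  1–164 → 164 bp
  165–191 → 27 bp
Sorted largest to smallest: 164, 27 bp.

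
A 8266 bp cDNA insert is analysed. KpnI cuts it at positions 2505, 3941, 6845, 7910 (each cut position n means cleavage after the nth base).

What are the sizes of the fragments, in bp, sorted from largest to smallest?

Linear molecule, 4 cuts → 5 fragments:
  2505 − 0 = 2505 bp
  3941 − 2505 = 1436 bp
  6845 − 3941 = 2904 bp
  7910 − 6845 = 1065 bp
  8266 − 7910 = 356 bp
Sorted largest to smallest: 2904, 2505, 1436, 1065, 356 bp.

2904, 2505, 1436, 1065, 356 bp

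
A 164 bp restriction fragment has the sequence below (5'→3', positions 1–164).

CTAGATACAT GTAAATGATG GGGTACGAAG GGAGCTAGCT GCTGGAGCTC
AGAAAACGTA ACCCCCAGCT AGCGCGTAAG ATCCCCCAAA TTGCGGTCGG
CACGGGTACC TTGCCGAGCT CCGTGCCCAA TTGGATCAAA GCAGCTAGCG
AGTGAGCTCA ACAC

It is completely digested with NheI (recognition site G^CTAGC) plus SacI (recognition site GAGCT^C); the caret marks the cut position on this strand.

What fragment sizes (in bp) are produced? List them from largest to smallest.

52, 34, 24, 19, 15, 14, 6 bp

NheI sites (GCTAGC) start at positions 34, 68, 144.
NheI cuts after the first base of each site, so after positions 34, 68, 144.
SacI sites (GAGCTC) start at positions 45, 116, 154.
SacI cuts after base 5 of each site (before the last base), so after positions 49, 120, 158.
Combined cut positions: 34, 49, 68, 120, 144, 158.
Linear molecule, 6 cuts → 7 fragments:
  1–34 → 34 bp
  35–49 → 15 bp
  50–68 → 19 bp
  69–120 → 52 bp
  121–144 → 24 bp
  145–158 → 14 bp
  159–164 → 6 bp
Sorted largest to smallest: 52, 34, 24, 19, 15, 14, 6 bp.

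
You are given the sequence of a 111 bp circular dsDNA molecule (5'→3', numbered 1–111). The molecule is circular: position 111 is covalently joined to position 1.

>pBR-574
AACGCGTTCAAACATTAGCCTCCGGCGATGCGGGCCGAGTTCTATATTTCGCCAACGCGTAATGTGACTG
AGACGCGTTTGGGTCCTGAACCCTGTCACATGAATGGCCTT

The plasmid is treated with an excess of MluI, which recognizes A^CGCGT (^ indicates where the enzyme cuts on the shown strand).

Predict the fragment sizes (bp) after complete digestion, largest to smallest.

MluI sites (ACGCGT) start at positions 2, 55, 73.
MluI cuts after the first base of each site, so after positions 2, 55, 73.
Circular molecule, 3 cuts → 3 fragments:
  3–55 → 53 bp
  56–73 → 18 bp
  74–111 then 1–2 → 38 + 2 = 40 bp
Sorted largest to smallest: 53, 40, 18 bp.

53, 40, 18 bp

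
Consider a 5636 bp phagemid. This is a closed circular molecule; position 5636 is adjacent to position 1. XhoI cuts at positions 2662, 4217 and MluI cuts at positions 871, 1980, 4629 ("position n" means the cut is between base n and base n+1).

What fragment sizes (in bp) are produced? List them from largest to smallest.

1878, 1555, 1109, 682, 412 bp

Combined cut positions (sorted): 871, 1980, 2662, 4217, 4629.
Circular molecule, 5 cuts → 5 fragments:
  1980 − 871 = 1109 bp
  2662 − 1980 = 682 bp
  4217 − 2662 = 1555 bp
  4629 − 4217 = 412 bp
  wrap: 5636 − 4629 + 871 = 1878 bp
Sorted largest to smallest: 1878, 1555, 1109, 682, 412 bp.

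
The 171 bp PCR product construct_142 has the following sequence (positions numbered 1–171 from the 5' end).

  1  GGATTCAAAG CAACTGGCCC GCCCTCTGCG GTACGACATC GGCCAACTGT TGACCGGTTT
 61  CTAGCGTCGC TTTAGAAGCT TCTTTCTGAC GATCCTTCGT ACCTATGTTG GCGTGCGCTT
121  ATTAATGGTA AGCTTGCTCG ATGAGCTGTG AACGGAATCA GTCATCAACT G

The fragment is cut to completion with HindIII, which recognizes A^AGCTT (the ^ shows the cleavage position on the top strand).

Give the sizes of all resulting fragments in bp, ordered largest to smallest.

76, 54, 41 bp

HindIII sites (AAGCTT) start at positions 76, 130.
HindIII cuts after the first base of each site, so after positions 76, 130.
Linear molecule, 2 cuts → 3 fragments:
  1–76 → 76 bp
  77–130 → 54 bp
  131–171 → 41 bp
Sorted largest to smallest: 76, 54, 41 bp.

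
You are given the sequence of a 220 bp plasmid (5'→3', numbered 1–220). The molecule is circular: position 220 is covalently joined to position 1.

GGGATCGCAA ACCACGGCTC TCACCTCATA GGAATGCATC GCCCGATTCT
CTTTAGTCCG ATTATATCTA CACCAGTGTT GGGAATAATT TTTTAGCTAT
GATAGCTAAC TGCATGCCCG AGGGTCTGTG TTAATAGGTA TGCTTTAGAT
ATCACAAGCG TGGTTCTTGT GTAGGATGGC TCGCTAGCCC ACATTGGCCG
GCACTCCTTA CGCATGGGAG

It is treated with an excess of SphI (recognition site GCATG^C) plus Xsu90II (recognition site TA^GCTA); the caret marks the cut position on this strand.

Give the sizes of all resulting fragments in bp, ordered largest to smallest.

199, 12, 9 bp

The SphI site (GCATGC) starts at position 112.
SphI cuts after base 5 of each site (before the last base), so after position 116.
Xsu90II sites (TAGCTA) start at positions 94, 103.
Xsu90II cuts after base 2 of each site, so after positions 95, 104.
Combined cut positions: 95, 104, 116.
Circular molecule, 3 cuts → 3 fragments:
  96–104 → 9 bp
  105–116 → 12 bp
  117–220 then 1–95 → 104 + 95 = 199 bp
Sorted largest to smallest: 199, 12, 9 bp.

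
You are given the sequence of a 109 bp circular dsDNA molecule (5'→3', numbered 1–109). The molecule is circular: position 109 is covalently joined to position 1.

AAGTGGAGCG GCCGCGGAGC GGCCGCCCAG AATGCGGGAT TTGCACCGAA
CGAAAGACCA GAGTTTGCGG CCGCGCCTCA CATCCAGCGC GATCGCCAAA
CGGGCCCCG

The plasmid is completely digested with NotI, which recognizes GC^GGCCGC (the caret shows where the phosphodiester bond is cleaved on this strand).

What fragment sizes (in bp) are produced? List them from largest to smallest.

50, 48, 11 bp

NotI sites (GCGGCCGC) start at positions 8, 19, 67.
NotI cuts after base 2 of each site, so after positions 9, 20, 68.
Circular molecule, 3 cuts → 3 fragments:
  10–20 → 11 bp
  21–68 → 48 bp
  69–109 then 1–9 → 41 + 9 = 50 bp
Sorted largest to smallest: 50, 48, 11 bp.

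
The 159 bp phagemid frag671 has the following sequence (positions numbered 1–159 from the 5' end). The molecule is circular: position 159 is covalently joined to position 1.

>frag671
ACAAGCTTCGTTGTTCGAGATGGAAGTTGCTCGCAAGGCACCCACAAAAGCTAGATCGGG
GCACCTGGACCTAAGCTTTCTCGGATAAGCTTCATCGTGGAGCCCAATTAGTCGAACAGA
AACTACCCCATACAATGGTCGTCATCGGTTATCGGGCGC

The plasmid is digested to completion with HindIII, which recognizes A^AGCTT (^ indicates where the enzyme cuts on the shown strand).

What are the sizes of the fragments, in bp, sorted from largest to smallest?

75, 70, 14 bp

HindIII sites (AAGCTT) start at positions 3, 73, 87.
HindIII cuts after the first base of each site, so after positions 3, 73, 87.
Circular molecule, 3 cuts → 3 fragments:
  4–73 → 70 bp
  74–87 → 14 bp
  88–159 then 1–3 → 72 + 3 = 75 bp
Sorted largest to smallest: 75, 70, 14 bp.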